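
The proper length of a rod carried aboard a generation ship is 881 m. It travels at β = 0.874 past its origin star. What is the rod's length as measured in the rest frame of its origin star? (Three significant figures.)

428 m

γ = 1/√(1 − β²) = 1/√(1 − 0.763876) = 1/√0.236124 = 1/0.485926 = 2.0579.
Along the direction of motion the measured length is L₀/γ = 881/2.0579 = 428 m.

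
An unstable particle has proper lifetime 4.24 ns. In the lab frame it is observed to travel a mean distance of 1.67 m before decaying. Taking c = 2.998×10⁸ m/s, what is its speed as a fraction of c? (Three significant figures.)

0.796c

Let x = d/(cτ) = 1.670 m / (2.998×10⁸ m/s × 4.240×10^-9 s) = 1.3138. Since d = βγcτ, x = βγ = β/√(1−β²).
Solving: β² = x²/(1+x²) = 1.72607/2.72607 = 0.633172, so β = 0.796.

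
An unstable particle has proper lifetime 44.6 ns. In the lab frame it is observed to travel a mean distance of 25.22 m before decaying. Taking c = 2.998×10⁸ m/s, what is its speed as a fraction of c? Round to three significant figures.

d = βγcτ ⇒ βγ = d/(cτ) = 25.22 m / (13.37108 m) = 1.8862.
β = (βγ)/√(1+(βγ)²) = 1.8862/√4.55775 = 0.884.

0.884c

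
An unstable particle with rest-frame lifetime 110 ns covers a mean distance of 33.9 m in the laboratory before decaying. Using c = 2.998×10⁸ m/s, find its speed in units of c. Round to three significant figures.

0.717c

Lab distance = (lab lifetime)·v = γτ·βc, so βγ = d/(cτ) = 33.90/(2.998×10⁸ × 1.100×10^-7) = 1.028.
With βγ = 1.028: γ² = 1 + (βγ)² = 2.05678, and β = (βγ)/γ = 1.028/1.43415 = 0.717.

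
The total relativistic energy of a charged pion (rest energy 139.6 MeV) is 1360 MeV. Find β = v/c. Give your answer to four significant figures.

Total energy E = γmc² gives γ = 1360/139.6 = 9.7421.
Hence β = √(1 − 1/γ²) = √(1 − 0.0105365) = √0.9894635 = 0.9947.

0.9947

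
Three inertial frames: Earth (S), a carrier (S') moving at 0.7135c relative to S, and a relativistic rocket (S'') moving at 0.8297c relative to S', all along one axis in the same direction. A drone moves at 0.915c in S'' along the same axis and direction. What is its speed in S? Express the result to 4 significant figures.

Compose velocities in two stages. Stage 1 (into S'): u₁ = (0.915+0.8297)/(1+0.915×0.8297) = 0.99177.
Stage 2 (into S): u = (0.99177+0.7135)/(1+0.99177×0.7135) = 0.99862, so the speed is 0.9986c.

0.9986c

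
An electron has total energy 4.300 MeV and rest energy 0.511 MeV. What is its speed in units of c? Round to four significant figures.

0.9929c

γ = E/(mc²) = 4.300/0.511 = 8.4149.
β = √(1 − 1/γ²) = √(1 − 0.0141222) = √0.9858778 = 0.9929.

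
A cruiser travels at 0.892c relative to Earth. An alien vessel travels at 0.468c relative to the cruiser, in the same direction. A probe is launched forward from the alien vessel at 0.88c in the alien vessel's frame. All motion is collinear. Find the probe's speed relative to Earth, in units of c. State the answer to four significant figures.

0.9974c

First combine the probe and alien vessel (S''→S'): u₁ = (0.88 + 0.468)/(1 + 0.88×0.468) = 1.348/1.41184 = 0.95478.
Then combine with the cruiser (S'→S): u = (0.95478 + 0.892)/(1 + 0.95478×0.892) = 1.84678/1.85166376 = 0.99736.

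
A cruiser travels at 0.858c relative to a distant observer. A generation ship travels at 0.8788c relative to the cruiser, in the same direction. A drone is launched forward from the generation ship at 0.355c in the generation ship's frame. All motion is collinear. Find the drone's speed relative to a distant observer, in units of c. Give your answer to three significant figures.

0.995c

Compose velocities in two stages. Stage 1 (into S'): u₁ = (0.355+0.8788)/(1+0.355×0.8788) = 0.94041.
Stage 2 (into S): u = (0.94041+0.858)/(1+0.94041×0.858) = 0.99532, so the speed is 0.995c.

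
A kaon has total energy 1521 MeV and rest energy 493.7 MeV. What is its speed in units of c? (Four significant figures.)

Total energy E = γmc² gives γ = 1521/493.7 = 3.0808.
Hence β = √(1 − 1/γ²) = √(1 − 0.105359) = √0.894641 = 0.9459.

0.9459c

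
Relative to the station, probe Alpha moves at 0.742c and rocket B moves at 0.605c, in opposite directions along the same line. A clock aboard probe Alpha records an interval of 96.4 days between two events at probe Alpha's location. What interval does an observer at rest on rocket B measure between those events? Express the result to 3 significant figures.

Speed of probe Alpha in rocket B's frame: u = (v_A + v_B)/(1 + v_A v_B/c²) = (0.742 + 0.605)/(1 + 0.742×0.605) = 1.347/1.44891 = 0.92966; |u| = 0.92966c.
γ for this relative speed: γ = 1/√(1 − 0.864268) = 2.7143.
The clock on probe Alpha records proper time, so rocket B measures Δt = γΔτ = 2.7143 × 96.4 = 262 days.

262 days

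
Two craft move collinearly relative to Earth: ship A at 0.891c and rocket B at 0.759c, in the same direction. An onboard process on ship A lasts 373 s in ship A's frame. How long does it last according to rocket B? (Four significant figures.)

Speed of ship A in rocket B's frame: u = (v_A − v_B)/(1 − v_A v_B/c²) = (0.891 − 0.759)/(1 − 0.891×0.759) = 0.132/0.323731 = 0.40775; |u| = 0.40775c.
γ for this relative speed: γ = 1/√(1 − 0.16626) = 1.0952.
Ship A's interval is proper; time dilation gives Δt_B = γΔτ = 1.0952 × 373 s = 408.5 s.

408.5 s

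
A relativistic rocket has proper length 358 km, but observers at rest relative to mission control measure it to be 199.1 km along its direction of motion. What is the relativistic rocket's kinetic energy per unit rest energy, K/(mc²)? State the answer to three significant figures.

γ = L₀/L = 358/199.1 = 1.79809.
Since K = (γ−1)mc², K/(mc²) = 1.79809 − 1 = 0.798.

0.798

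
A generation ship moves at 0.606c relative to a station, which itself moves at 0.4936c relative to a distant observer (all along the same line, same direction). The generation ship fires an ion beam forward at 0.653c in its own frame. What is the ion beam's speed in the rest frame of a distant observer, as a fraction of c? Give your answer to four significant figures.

0.9657c

First combine the ion beam and generation ship (S''→S'): u₁ = (0.653 + 0.606)/(1 + 0.653×0.606) = 1.259/1.395718 = 0.90204.
Then combine with the station (S'→S): u = (0.90204 + 0.4936)/(1 + 0.90204×0.4936) = 1.39564/1.445246944 = 0.96568.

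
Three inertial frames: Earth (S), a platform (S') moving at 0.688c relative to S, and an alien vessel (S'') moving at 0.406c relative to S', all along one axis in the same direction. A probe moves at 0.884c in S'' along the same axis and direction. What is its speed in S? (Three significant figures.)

0.990c

First combine the probe and alien vessel (S''→S'): u₁ = (0.884 + 0.406)/(1 + 0.884×0.406) = 1.29/1.358904 = 0.94929.
Then combine with the platform (S'→S): u = (0.94929 + 0.688)/(1 + 0.94929×0.688) = 1.63729/1.65311152 = 0.99043.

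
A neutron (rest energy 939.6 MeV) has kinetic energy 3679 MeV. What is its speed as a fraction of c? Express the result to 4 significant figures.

γ = 1 + K/(mc²) = 1 + 3679/939.6 = 4.9155.
β = √(1 − 1/γ²) = √(1 − 0.0413871) = √0.9586129 = 0.9791.

0.9791c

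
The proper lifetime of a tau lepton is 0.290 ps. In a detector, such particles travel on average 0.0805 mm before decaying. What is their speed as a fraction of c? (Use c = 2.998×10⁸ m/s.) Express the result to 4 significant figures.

Lab distance = (lab lifetime)·v = γτ·βc, so βγ = d/(cτ) = 8.050×10^-5/(2.998×10⁸ × 2.900×10^-13) = 0.9259.
With βγ = 0.9259: γ² = 1 + (βγ)² = 1.857291, and β = (βγ)/γ = 0.9259/1.36282 = 0.6794.

0.6794c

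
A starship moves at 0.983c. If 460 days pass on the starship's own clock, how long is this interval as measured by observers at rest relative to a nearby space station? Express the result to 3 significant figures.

β² = 0.966289, so γ = 1/√0.033711 = 5.4465.
The onboard clock measures proper time, so the interval in the rest frame of a nearby space station is dilated: Δt = γ·Δτ = 5.4465 × 460 days = 2510 days.

2510 days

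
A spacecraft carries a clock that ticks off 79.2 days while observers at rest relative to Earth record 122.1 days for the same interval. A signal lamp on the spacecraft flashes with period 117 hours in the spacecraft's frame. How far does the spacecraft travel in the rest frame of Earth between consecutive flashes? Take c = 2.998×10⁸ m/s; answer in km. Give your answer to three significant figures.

1.48×10^11 km

The time-dilation ratio gives γ = 122.1/79.2 = 1.54167.
β = √(1 − 1/γ²) = 0.76109. Lab-frame period = γτ = 1.54167×117 hours = 180.38 hours. Distance = βc × γτ = 0.76109 × 2.998×10⁸ m/s × 649368 s = 1.4817×10^14 m = 1.48×10^11 km.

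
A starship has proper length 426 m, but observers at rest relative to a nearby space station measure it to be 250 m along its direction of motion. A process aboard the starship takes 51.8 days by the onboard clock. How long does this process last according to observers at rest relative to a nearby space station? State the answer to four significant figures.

From L = L₀/γ: γ = 426/250 = 1.704.
Δt = γΔτ = 1.704 × 51.8 = 88.27 days.

88.27 days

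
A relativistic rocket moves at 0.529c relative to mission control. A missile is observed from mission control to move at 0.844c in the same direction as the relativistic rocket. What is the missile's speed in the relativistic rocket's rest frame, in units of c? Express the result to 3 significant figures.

0.569c

Transform to the relativistic rocket's frame: u' = (u − v)/(1 − uv/c²).
u' = (0.844 − 0.529)/(1 − 0.844×0.529) = 0.315/0.553524 = 0.56908.
Speed in the relativistic rocket's frame: 0.569c (in the same direction).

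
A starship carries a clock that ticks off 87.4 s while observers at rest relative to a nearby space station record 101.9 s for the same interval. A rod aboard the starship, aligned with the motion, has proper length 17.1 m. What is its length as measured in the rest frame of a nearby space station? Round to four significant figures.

14.67 m

From Δt = γΔτ: γ = 101.9/87.4 = 1.1659.
The rod contracts by the same γ: 17.1 m / 1.1659 = 14.67 m.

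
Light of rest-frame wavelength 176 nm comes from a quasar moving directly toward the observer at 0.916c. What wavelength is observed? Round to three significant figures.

36.9 nm

Relativistic Doppler for wavelength: λ_obs = λ_src · √((1−β)/(1+β)).
With β = 0.916: factor = √(0.084/1.916) = 0.20938.
λ_obs = 176 × 0.20938 = 36.9 nm.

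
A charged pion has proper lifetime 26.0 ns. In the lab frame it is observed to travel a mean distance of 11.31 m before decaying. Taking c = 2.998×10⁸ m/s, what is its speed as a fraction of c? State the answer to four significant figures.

0.8234c

Let x = d/(cτ) = 11.31 m / (2.998×10⁸ m/s × 2.600×10^-8 s) = 1.451. Since d = βγcτ, x = βγ = β/√(1−β²).
Solving: β² = x²/(1+x²) = 2.1054/3.1054 = 0.67798, so β = 0.8234.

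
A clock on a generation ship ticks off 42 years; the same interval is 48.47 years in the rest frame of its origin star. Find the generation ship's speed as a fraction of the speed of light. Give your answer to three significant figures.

0.499c

γ = Δt/Δτ = 48.47/42 = 1.154.
β = √(1 − 1/γ²) = √(1 − 0.750911) = √0.249089 = 0.499.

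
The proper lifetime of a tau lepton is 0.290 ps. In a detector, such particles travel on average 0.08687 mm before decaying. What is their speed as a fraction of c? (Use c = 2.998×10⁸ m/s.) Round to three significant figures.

0.707c

Lab distance = (lab lifetime)·v = γτ·βc, so βγ = d/(cτ) = 8.687×10^-5/(2.998×10⁸ × 2.900×10^-13) = 0.99917.
With βγ = 0.99917: γ² = 1 + (βγ)² = 1.998341, and β = (βγ)/γ = 0.99917/1.41363 = 0.707.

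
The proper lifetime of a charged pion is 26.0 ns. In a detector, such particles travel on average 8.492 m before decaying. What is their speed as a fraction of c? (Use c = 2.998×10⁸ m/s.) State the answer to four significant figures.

0.7367c

Let x = d/(cτ) = 8.492 m / (2.998×10⁸ m/s × 2.600×10^-8 s) = 1.0894. Since d = βγcτ, x = βγ = β/√(1−β²).
Solving: β² = x²/(1+x²) = 1.18679/2.18679 = 0.542709, so β = 0.7367.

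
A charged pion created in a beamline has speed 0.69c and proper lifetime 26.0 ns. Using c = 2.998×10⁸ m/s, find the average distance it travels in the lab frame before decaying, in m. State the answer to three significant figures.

With β = 0.69, γ = 1/√(1 − 0.69²) = 1/√0.5239 = 1.3816.
Lab-frame lifetime: Δt = γτ = 1.3816 × 26.0 ns = 35.922 ns.
Distance: d = vΔt = 0.69 × 2.998×10⁸ m/s × 3.5922×10^-8 s = 7.43 m.

7.43 m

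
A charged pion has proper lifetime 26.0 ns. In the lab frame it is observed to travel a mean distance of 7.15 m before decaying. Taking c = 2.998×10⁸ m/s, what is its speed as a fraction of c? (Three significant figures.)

0.676c

d = βγcτ ⇒ βγ = d/(cτ) = 7.150 m / (7.7948 m) = 0.91728.
β = (βγ)/√(1+(βγ)²) = 0.91728/√1.841403 = 0.676.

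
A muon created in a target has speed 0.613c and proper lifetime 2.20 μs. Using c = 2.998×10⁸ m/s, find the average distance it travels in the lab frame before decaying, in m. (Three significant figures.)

β² = 0.375769, so γ = 1/√0.624231 = 1.2657.
Lab-frame lifetime: Δt = γτ = 1.2657 × 2.20 μs = 2.7845 μs.
Distance: d = vΔt = 0.613 × 2.998×10⁸ m/s × 2.7845×10^-6 s = 512 m.

512 m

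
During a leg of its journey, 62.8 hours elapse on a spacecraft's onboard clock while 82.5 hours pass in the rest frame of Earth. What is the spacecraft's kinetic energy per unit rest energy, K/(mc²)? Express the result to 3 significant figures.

0.314

The time-dilation ratio gives γ = 82.5/62.8 = 1.31369.
K/(mc²) = γ − 1 = 1.31369 − 1 = 0.314.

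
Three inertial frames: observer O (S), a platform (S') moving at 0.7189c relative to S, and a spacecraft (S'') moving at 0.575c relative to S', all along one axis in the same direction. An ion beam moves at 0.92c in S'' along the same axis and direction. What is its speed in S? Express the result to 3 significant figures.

0.996c

Compose velocities in two stages. Stage 1 (into S'): u₁ = (0.92+0.575)/(1+0.92×0.575) = 0.97776.
Stage 2 (into S): u = (0.97776+0.7189)/(1+0.97776×0.7189) = 0.99633, so the speed is 0.996c.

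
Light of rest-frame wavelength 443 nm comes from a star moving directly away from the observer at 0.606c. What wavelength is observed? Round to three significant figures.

Relativistic Doppler for wavelength: λ_obs = λ_src · √((1+β)/(1−β)).
With β = 0.606: factor = √(1.606/0.394) = 2.0189.
λ_obs = 443 × 2.0189 = 894 nm.

894 nm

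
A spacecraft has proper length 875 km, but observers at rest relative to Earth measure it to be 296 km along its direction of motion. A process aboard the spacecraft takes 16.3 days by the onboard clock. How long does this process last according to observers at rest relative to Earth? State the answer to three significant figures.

From L = L₀/γ: γ = 875/296 = 2.95608.
The same γ dilates the second interval: 2.95608 × 16.3 days = 48.2 days.

48.2 days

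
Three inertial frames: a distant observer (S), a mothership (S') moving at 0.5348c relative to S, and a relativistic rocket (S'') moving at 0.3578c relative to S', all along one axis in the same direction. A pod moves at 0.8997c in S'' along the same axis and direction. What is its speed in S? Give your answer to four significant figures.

0.9850c

First combine the pod and relativistic rocket (S''→S'): u₁ = (0.8997 + 0.3578)/(1 + 0.8997×0.3578) = 1.2575/1.32191266 = 0.95127.
Then combine with the mothership (S'→S): u = (0.95127 + 0.5348)/(1 + 0.95127×0.5348) = 1.48607/1.508739196 = 0.98497.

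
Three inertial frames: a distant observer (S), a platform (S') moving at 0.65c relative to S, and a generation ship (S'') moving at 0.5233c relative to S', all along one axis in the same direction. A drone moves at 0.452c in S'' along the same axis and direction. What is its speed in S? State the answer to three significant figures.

First combine the drone and generation ship (S''→S'): u₁ = (0.452 + 0.5233)/(1 + 0.452×0.5233) = 0.9753/1.2365316 = 0.78874.
Then combine with the platform (S'→S): u = (0.78874 + 0.65)/(1 + 0.78874×0.65) = 1.43874/1.512681 = 0.95112.

0.951c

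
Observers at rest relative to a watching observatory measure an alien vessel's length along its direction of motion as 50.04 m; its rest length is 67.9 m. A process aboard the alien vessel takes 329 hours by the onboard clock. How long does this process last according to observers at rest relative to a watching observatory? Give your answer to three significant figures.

Length contraction gives γ = L₀/L = 67.9/50.04 = 1.35691.
The same γ dilates the second interval: 1.35691 × 329 hours = 446 hours.

446 hours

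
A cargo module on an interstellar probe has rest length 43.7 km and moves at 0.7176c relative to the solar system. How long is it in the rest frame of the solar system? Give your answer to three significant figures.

30.4 km

Lorentz factor: γ = (1 − 0.51494976)^(−1/2) = 1.4358.
Length contraction: L = L₀/γ = 43.7/1.4358 = 30.4 km.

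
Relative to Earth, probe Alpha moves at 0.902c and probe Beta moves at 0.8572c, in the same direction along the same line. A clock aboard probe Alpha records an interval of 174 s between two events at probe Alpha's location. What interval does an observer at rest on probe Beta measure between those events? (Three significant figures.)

Transform probe Alpha's velocity into probe Beta's frame: (0.902 − 0.8572)/(1 − 0.902·0.8572) = 0.0448/0.2268056, so the relative speed is 0.19753c.
At |u| = 0.19753c, γ = (1 − 0.0390181)^(−1/2) = 1.0201.
The clock on probe Alpha records proper time, so probe Beta measures Δt = γΔτ = 1.0201 × 174 = 177 s.

177 s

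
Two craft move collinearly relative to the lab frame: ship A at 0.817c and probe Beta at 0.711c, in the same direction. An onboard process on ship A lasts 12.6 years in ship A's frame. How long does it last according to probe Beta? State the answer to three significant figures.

Speed of ship A in probe Beta's frame: u = (v_A − v_B)/(1 − v_A v_B/c²) = (0.817 − 0.711)/(1 − 0.817×0.711) = 0.106/0.419113 = 0.25292; |u| = 0.25292c.
At |u| = 0.25292c, γ = (1 − 0.0639685)^(−1/2) = 1.0336.
The clock on ship A records proper time, so probe Beta measures Δt = γΔτ = 1.0336 × 12.6 = 13.0 years.

13.0 years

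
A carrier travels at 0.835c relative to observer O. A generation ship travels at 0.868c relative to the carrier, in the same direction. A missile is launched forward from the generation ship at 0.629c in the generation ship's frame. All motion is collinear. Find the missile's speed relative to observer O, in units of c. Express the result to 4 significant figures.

0.9971c

Apply u = (u'+v)/(1+u'v) twice. Missile in the carrier frame: (0.629+0.868)/(1+0.629·0.868) = 1.497/1.545972 = 0.96832c.
That velocity, transformed to the rest frame of observer O: (0.96832+0.835)/(1+0.96832·0.835) = 1.80332/1.8085472 = 0.99711c.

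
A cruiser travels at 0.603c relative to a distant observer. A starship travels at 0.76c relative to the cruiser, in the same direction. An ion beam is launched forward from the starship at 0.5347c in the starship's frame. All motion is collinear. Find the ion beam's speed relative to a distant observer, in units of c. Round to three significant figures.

0.980c

Compose velocities in two stages. Stage 1 (into S'): u₁ = (0.5347+0.76)/(1+0.5347×0.76) = 0.9206.
Stage 2 (into S): u = (0.9206+0.603)/(1+0.9206×0.603) = 0.97973, so the speed is 0.980c.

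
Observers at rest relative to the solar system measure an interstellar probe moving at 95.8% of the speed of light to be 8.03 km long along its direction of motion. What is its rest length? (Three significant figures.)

28.0 km

With β = 0.958, γ = 1/√(1 − 0.958²) = 1/√0.082236 = 3.4871.
Proper length: L₀ = γ·L = 3.4871 × 8.03 = 28.0 km.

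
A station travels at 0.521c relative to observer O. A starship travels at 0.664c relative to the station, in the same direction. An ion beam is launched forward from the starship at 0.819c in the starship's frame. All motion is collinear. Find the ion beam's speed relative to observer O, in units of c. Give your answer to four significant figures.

First combine the ion beam and starship (S''→S'): u₁ = (0.819 + 0.664)/(1 + 0.819×0.664) = 1.483/1.543816 = 0.96061.
Then combine with the station (S'→S): u = (0.96061 + 0.521)/(1 + 0.96061×0.521) = 1.48161/1.50047781 = 0.98743.

0.9874c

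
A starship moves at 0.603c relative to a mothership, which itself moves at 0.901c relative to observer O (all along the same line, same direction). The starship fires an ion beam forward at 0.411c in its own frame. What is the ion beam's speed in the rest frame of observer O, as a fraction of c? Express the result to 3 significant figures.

Compose velocities in two stages. Stage 1 (into S'): u₁ = (0.411+0.603)/(1+0.411×0.603) = 0.81261.
Stage 2 (into S): u = (0.81261+0.901)/(1+0.81261×0.901) = 0.98929, so the speed is 0.989c.

0.989c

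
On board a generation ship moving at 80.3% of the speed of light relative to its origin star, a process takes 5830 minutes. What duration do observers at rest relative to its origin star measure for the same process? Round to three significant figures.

9780 minutes

β² = 0.644809, so γ = 1/√0.355191 = 1.6779.
The onboard clock measures proper time, so the interval in the rest frame of its origin star is dilated: Δt = γ·Δτ = 1.6779 × 5830 minutes = 9780 minutes.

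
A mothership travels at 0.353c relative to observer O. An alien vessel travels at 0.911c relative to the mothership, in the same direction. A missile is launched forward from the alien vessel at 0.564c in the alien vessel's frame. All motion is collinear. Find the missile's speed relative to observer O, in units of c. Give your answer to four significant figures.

0.9877c

First combine the missile and alien vessel (S''→S'): u₁ = (0.564 + 0.911)/(1 + 0.564×0.911) = 1.475/1.513804 = 0.97437.
Then combine with the mothership (S'→S): u = (0.97437 + 0.353)/(1 + 0.97437×0.353) = 1.32737/1.34395261 = 0.98766.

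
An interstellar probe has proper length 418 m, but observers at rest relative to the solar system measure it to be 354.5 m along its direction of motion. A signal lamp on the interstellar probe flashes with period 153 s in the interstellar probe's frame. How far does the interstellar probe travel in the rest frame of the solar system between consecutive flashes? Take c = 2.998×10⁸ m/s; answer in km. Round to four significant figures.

2.866×10^7 km

From L = L₀/γ: γ = 418/354.5 = 1.17913.
β = √(1 − 1/γ²) = 0.52986. Lab-frame period = γτ = 1.17913×153 s = 180.41 s. Distance = βc × γτ = 0.52986 × 2.998×10⁸ m/s × 180.41 s = 2.8658×10^10 m = 2.866×10^7 km.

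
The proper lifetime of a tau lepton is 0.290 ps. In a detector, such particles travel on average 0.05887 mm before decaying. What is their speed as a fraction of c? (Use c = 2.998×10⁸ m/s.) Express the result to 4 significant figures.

d = βγcτ ⇒ βγ = d/(cτ) = 5.887×10^-5 m / (8.6942×10^-5 m) = 0.67712.
β = (βγ)/√(1+(βγ)²) = 0.67712/√1.458491 = 0.5607.

0.5607c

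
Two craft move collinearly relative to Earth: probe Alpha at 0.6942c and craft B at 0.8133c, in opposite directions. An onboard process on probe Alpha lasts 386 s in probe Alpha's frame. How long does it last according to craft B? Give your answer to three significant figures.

The velocity of probe Alpha relative to craft B is (0.6942 + 0.8133)c / (1 + 0.6942×0.8133) = 0.96351c; relative speed 0.96351c.
γ for this relative speed: γ = 1/√(1 − 0.928352) = 3.7359.
The clock on probe Alpha records proper time, so craft B measures Δt = γΔτ = 3.7359 × 386 = 1440 s.

1440 s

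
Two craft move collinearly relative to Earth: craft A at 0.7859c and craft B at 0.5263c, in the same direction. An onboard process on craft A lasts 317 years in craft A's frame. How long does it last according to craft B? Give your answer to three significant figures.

354 years

Speed of craft A in craft B's frame: u = (v_A − v_B)/(1 − v_A v_B/c²) = (0.7859 − 0.5263)/(1 − 0.7859×0.5263) = 0.2596/0.58638083 = 0.44272; |u| = 0.44272c.
At |u| = 0.44272c, γ = (1 − 0.196001)^(−1/2) = 1.1153.
The clock on craft A records proper time, so craft B measures Δt = γΔτ = 1.1153 × 317 = 354 years.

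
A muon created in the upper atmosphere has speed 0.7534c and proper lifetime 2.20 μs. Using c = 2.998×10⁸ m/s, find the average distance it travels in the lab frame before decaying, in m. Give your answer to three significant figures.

Lorentz factor: γ = (1 − 0.56761156)^(−1/2) = 1.5208.
Lab-frame lifetime: Δt = γτ = 1.5208 × 2.20 μs = 3.3458 μs.
Distance: d = vΔt = 0.7534 × 2.998×10⁸ m/s × 3.3458×10^-6 s = 756 m.

756 m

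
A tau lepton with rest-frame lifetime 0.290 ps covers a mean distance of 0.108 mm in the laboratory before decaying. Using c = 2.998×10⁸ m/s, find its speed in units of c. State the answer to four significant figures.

d = βγcτ ⇒ βγ = d/(cτ) = 1.080×10^-4 m / (8.6942×10^-5 m) = 1.2422.
β = (βγ)/√(1+(βγ)²) = 1.2422/√2.54306 = 0.7790.

0.7790c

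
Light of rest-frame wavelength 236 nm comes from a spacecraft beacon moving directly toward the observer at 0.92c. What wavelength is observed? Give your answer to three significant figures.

48.2 nm

Relativistic Doppler for wavelength: λ_obs = λ_src · √((1−β)/(1+β)).
With β = 0.92: factor = √(0.08/1.92) = 0.20412.
λ_obs = 236 × 0.20412 = 48.2 nm.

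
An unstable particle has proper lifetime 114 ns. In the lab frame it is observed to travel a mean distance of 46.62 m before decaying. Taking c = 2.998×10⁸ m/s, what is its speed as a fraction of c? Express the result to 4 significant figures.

d = βγcτ ⇒ βγ = d/(cτ) = 46.62 m / (34.1772 m) = 1.3641.
β = (βγ)/√(1+(βγ)²) = 1.3641/√2.86077 = 0.8065.

0.8065c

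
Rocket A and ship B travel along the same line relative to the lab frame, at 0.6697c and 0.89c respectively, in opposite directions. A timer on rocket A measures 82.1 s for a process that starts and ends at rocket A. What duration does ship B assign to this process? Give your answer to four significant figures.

Speed of rocket A in ship B's frame: u = (v_A + v_B)/(1 + v_A v_B/c²) = (0.6697 + 0.89)/(1 + 0.6697×0.89) = 1.5597/1.596033 = 0.97724; |u| = 0.97724c.
At |u| = 0.97724c, γ = (1 − 0.954998)^(−1/2) = 4.7139.
Rocket A's interval is proper; time dilation gives Δt_B = γΔτ = 4.7139 × 82.1 s = 387.0 s.

387.0 s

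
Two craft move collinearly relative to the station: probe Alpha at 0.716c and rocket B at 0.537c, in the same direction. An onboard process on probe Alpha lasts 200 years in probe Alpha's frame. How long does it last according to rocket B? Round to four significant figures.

The velocity of probe Alpha relative to rocket B is (0.716 − 0.537)c / (1 − 0.716×0.537) = 0.29082c; relative speed 0.29082c.
At |u| = 0.29082c, γ = (1 − 0.0845763)^(−1/2) = 1.0452.
Probe Alpha's interval is proper; time dilation gives Δt_B = γΔτ = 1.0452 × 200 years = 209.0 years.

209.0 years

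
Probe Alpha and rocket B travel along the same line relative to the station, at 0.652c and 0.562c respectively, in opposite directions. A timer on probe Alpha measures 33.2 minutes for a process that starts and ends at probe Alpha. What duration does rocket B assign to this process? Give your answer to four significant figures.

The velocity of probe Alpha relative to rocket B is (0.652 + 0.562)c / (1 + 0.652×0.562) = 0.88845c; relative speed 0.88845c.
γ for this relative speed: γ = 1/√(1 − 0.789343) = 2.1788.
Probe Alpha's interval is proper; time dilation gives Δt_B = γΔτ = 2.1788 × 33.2 minutes = 72.34 minutes.

72.34 minutes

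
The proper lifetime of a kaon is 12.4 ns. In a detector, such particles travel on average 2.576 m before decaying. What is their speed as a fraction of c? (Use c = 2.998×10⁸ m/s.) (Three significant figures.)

0.570c

Let x = d/(cτ) = 2.576 m / (2.998×10⁸ m/s × 1.240×10^-8 s) = 0.69294. Since d = βγcτ, x = βγ = β/√(1−β²).
Solving: β² = x²/(1+x²) = 0.480166/1.480166 = 0.3244, so β = 0.570.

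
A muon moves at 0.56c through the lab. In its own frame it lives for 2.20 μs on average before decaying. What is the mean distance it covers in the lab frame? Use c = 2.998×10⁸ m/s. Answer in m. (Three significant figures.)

γ = 1/√(1 − β²) = 1/√(1 − 0.3136) = 1/√0.6864 = 1/0.828493 = 1.207.
Lab-frame lifetime: Δt = γτ = 1.207 × 2.20 μs = 2.6554 μs.
Distance: d = vΔt = 0.56 × 2.998×10⁸ m/s × 2.6554×10^-6 s = 446 m.

446 m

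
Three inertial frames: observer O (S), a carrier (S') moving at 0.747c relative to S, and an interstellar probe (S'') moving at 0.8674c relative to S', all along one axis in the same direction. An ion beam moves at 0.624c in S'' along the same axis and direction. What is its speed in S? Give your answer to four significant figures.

0.9952c

First combine the ion beam and interstellar probe (S''→S'): u₁ = (0.624 + 0.8674)/(1 + 0.624×0.8674) = 1.4914/1.5412576 = 0.96765.
Then combine with the carrier (S'→S): u = (0.96765 + 0.747)/(1 + 0.96765×0.747) = 1.71465/1.72283455 = 0.99525.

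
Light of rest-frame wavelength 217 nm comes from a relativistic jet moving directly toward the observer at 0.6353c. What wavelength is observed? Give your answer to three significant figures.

102 nm

Relativistic Doppler for wavelength: λ_obs = λ_src · √((1−β)/(1+β)).
With β = 0.6353: factor = √(0.3647/1.6353) = 0.47225.
λ_obs = 217 × 0.47225 = 102 nm.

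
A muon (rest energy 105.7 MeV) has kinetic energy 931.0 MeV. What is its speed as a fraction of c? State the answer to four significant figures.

γ = 1 + K/(mc²) = 1 + 931.0/105.7 = 9.8079.
β = √(1 − 1/γ²) = √(1 − 0.0103956) = √0.9896044 = 0.9948.

0.9948c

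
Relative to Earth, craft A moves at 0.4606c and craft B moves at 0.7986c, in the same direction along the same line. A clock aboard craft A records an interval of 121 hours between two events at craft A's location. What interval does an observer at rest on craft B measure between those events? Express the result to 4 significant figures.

143.2 hours

Transform craft A's velocity into craft B's frame: (0.4606 − 0.7986)/(1 − 0.4606·0.7986) = −0.338/0.63216484, so the relative speed is 0.53467c.
γ for this relative speed: γ = 1/√(1 − 0.285872) = 1.1833.
Craft A's interval is proper; time dilation gives Δt_B = γΔτ = 1.1833 × 121 hours = 143.2 hours.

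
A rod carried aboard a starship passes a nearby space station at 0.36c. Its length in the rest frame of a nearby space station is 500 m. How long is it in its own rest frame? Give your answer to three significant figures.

With β = 0.36, γ = 1/√(1 − 0.36²) = 1/√0.8704 = 1.0719.
Proper length: L₀ = γ·L = 1.0719 × 500 = 536 m.

536 m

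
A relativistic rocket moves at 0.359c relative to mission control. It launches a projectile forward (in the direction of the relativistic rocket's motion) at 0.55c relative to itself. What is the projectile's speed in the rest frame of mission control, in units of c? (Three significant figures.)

0.759c

Relativistic velocity addition: u = (u' + v)/(1 + u'v/c²), with u' = 0.55c and v = 0.359c.
Numerator: 0.55 + 0.359 = 0.909. Denominator: 1 + (0.55)(0.359) = 1.19745.
u = 0.909/1.19745 = 0.75911, so the speed is 0.759c.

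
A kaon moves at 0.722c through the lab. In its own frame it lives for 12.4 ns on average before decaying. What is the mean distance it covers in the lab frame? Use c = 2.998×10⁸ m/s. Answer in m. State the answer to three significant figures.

With β = 0.722, γ = 1/√(1 − 0.722²) = 1/√0.478716 = 1.4453.
Lab-frame lifetime: Δt = γτ = 1.4453 × 12.4 ns = 17.922 ns.
Distance: d = vΔt = 0.722 × 2.998×10⁸ m/s × 1.7922×10^-8 s = 3.88 m.

3.88 m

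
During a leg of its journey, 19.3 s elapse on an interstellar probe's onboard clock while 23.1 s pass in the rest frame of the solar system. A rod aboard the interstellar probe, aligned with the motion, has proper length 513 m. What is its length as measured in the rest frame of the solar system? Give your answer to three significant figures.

The time-dilation ratio gives γ = 23.1/19.3 = 1.19689.
L = L₀/γ = 513/1.19689 = 429 m.

429 m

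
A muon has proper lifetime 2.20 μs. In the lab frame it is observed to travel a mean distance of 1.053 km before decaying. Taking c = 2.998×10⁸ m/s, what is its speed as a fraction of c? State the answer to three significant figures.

Let x = d/(cτ) = 1053 m / (2.998×10⁸ m/s × 2.200×10^-6 s) = 1.5965. Since d = βγcτ, x = βγ = β/√(1−β²).
Solving: β² = x²/(1+x²) = 2.54881/3.54881 = 0.718215, so β = 0.847.

0.847c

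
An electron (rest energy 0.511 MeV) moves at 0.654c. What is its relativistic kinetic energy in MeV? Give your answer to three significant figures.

With β = 0.654, γ = 1/√(1 − 0.654²) = 1/√0.572284 = 1.32189.
Kinetic energy: K = (γ − 1)mc² = (1.32189 − 1) × 0.511 MeV = 0.32189 × 0.511 = 0.164 MeV.

0.164 MeV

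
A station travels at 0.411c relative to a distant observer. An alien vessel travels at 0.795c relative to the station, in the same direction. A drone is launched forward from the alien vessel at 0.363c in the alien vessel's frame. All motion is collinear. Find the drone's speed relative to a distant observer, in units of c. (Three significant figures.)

0.956c

Apply u = (u'+v)/(1+u'v) twice. Drone in the station frame: (0.363+0.795)/(1+0.363·0.795) = 1.158/1.288585 = 0.89866c.
That velocity, transformed to the rest frame of a distant observer: (0.89866+0.411)/(1+0.89866·0.411) = 1.30966/1.36934926 = 0.95641c.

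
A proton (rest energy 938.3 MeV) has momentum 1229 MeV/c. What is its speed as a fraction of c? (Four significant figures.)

pc/(mc²) = 1229/938.3 = 1.3098 = βγ = β/√(1−β²).
So β² = x²/(1 + x²) with x = 1.3098: x² = 1.71558, β² = 1.71558/2.71558 = 0.631755, β = 0.7948.

0.7948c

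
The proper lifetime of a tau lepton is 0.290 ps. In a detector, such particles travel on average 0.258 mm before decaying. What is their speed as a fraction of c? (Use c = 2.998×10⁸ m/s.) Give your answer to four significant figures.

0.9476c

Lab distance = (lab lifetime)·v = γτ·βc, so βγ = d/(cτ) = 2.580×10^-4/(2.998×10⁸ × 2.900×10^-13) = 2.9675.
With βγ = 2.9675: γ² = 1 + (βγ)² = 9.80606, and β = (βγ)/γ = 2.9675/3.13146 = 0.9476.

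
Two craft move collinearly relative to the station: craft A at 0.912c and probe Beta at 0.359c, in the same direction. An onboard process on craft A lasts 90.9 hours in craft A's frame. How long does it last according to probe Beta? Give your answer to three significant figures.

160 hours

Transform craft A's velocity into probe Beta's frame: (0.912 − 0.359)/(1 − 0.912·0.359) = 0.553/0.672592, so the relative speed is 0.82219c.
At |u| = 0.82219c, γ = (1 − 0.675996)^(−1/2) = 1.7568.
The clock on craft A records proper time, so probe Beta measures Δt = γΔτ = 1.7568 × 90.9 = 160 hours.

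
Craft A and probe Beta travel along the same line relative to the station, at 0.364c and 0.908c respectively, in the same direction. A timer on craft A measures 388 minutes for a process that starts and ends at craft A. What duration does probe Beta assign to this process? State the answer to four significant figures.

665.7 minutes

Transform craft A's velocity into probe Beta's frame: (0.364 − 0.908)/(1 − 0.364·0.908) = −0.544/0.669488, so the relative speed is 0.81256c.
γ for this relative speed: γ = 1/√(1 − 0.660254) = 1.7156.
Craft A's interval is proper; time dilation gives Δt_B = γΔτ = 1.7156 × 388 minutes = 665.7 minutes.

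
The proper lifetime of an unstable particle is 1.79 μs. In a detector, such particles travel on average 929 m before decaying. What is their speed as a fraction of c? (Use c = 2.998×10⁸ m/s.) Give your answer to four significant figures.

0.8659c

Lab distance = (lab lifetime)·v = γτ·βc, so βγ = d/(cτ) = 929.0/(2.998×10⁸ × 1.790×10^-6) = 1.7311.
With βγ = 1.7311: γ² = 1 + (βγ)² = 3.99671, and β = (βγ)/γ = 1.7311/1.99918 = 0.8659.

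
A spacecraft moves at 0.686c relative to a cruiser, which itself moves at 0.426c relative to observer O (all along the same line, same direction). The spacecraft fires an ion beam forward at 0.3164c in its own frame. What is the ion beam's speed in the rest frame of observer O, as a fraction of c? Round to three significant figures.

First combine the ion beam and spacecraft (S''→S'): u₁ = (0.3164 + 0.686)/(1 + 0.3164×0.686) = 1.0024/1.2170504 = 0.82363.
Then combine with the cruiser (S'→S): u = (0.82363 + 0.426)/(1 + 0.82363×0.426) = 1.24963/1.35086638 = 0.92506.

0.925c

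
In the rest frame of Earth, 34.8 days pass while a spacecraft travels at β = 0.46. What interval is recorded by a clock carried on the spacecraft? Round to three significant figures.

30.9 days

γ = 1/√(1 − β²) = 1/√(1 − 0.2116) = 1/√0.7884 = 1/0.887919 = 1.1262.
The moving clock records proper time: Δτ = Δt/γ = 34.8/1.1262 = 30.9 days.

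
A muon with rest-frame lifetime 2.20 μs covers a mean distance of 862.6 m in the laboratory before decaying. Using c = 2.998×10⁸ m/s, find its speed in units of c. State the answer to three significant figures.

Lab distance = (lab lifetime)·v = γτ·βc, so βγ = d/(cτ) = 862.6/(2.998×10⁸ × 2.200×10^-6) = 1.3078.
With βγ = 1.3078: γ² = 1 + (βγ)² = 2.71034, and β = (βγ)/γ = 1.3078/1.64631 = 0.794.

0.794c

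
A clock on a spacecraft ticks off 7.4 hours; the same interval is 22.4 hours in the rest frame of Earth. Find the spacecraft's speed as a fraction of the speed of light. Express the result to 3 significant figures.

γ = Δt/Δτ = 22.4/7.4 = 3.027.
β = √(1 − 1/γ²) = √(1 − 0.109138) = √0.890862 = 0.944.

0.944c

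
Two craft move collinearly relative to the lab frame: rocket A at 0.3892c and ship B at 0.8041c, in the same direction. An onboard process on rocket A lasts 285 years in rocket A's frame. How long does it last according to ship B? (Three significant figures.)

358 years

The velocity of rocket A relative to ship B is (0.3892 − 0.8041)c / (1 − 0.3892×0.8041) = −0.60389c; relative speed 0.60389c.
γ for this relative speed: γ = 1/√(1 − 0.364683) = 1.2546.
The clock on rocket A records proper time, so ship B measures Δt = γΔτ = 1.2546 × 285 = 358 years.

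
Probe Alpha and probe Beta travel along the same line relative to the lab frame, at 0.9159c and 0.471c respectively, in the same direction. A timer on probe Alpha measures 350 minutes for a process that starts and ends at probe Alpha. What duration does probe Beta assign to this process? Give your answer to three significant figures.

Transform probe Alpha's velocity into probe Beta's frame: (0.9159 − 0.471)/(1 − 0.9159·0.471) = 0.4449/0.5686111, so the relative speed is 0.78243c.
γ for this relative speed: γ = 1/√(1 − 0.612197) = 1.6058.
The clock on probe Alpha records proper time, so probe Beta measures Δt = γΔτ = 1.6058 × 350 = 562 minutes.

562 minutes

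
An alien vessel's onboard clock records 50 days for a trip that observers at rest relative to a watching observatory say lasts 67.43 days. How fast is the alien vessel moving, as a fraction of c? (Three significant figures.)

γ = Δt/Δτ = 67.43/50 = 1.3486.
β = √(1 − 1/γ²) = √(1 − 0.549837) = √0.450163 = 0.671.

0.671c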